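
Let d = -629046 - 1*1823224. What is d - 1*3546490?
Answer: -5998760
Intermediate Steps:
d = -2452270 (d = -629046 - 1823224 = -2452270)
d - 1*3546490 = -2452270 - 1*3546490 = -2452270 - 3546490 = -5998760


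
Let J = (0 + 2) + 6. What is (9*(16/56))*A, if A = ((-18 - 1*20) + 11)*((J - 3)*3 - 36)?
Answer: 1458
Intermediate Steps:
J = 8 (J = 2 + 6 = 8)
A = 567 (A = ((-18 - 1*20) + 11)*((8 - 3)*3 - 36) = ((-18 - 20) + 11)*(5*3 - 36) = (-38 + 11)*(15 - 36) = -27*(-21) = 567)
(9*(16/56))*A = (9*(16/56))*567 = (9*(16*(1/56)))*567 = (9*(2/7))*567 = (18/7)*567 = 1458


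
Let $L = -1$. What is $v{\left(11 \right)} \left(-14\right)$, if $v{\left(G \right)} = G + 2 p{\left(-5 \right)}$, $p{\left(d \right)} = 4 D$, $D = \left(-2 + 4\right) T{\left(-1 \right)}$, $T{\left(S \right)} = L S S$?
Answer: $70$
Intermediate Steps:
$T{\left(S \right)} = - S^{2}$ ($T{\left(S \right)} = - S S = - S^{2}$)
$D = -2$ ($D = \left(-2 + 4\right) \left(- \left(-1\right)^{2}\right) = 2 \left(\left(-1\right) 1\right) = 2 \left(-1\right) = -2$)
$p{\left(d \right)} = -8$ ($p{\left(d \right)} = 4 \left(-2\right) = -8$)
$v{\left(G \right)} = -16 + G$ ($v{\left(G \right)} = G + 2 \left(-8\right) = G - 16 = -16 + G$)
$v{\left(11 \right)} \left(-14\right) = \left(-16 + 11\right) \left(-14\right) = \left(-5\right) \left(-14\right) = 70$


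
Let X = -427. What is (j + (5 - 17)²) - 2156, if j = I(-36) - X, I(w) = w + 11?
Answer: -1610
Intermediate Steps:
I(w) = 11 + w
j = 402 (j = (11 - 36) - 1*(-427) = -25 + 427 = 402)
(j + (5 - 17)²) - 2156 = (402 + (5 - 17)²) - 2156 = (402 + (-12)²) - 2156 = (402 + 144) - 2156 = 546 - 2156 = -1610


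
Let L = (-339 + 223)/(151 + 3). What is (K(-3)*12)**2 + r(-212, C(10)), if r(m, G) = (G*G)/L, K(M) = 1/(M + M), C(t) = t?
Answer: -3734/29 ≈ -128.76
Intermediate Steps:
L = -58/77 (L = -116/154 = -116*1/154 = -58/77 ≈ -0.75325)
K(M) = 1/(2*M)
r(m, G) = -77*G**2/58 (r(m, G) = (G*G)/(-58/77) = G**2*(-77/58) = -77*G**2/58)
(K(-3)*12)**2 + r(-212, C(10)) = (((1/2)/(-3))*12)**2 - 77/58*10**2 = (((1/2)*(-1/3))*12)**2 - 77/58*100 = (-1/6*12)**2 - 3850/29 = (-2)**2 - 3850/29 = 4 - 3850/29 = -3734/29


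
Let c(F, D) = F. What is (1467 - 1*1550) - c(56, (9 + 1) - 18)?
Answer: -139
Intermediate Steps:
(1467 - 1*1550) - c(56, (9 + 1) - 18) = (1467 - 1*1550) - 1*56 = (1467 - 1550) - 56 = -83 - 56 = -139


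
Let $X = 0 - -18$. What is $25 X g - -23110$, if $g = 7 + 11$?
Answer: $31210$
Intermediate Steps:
$X = 18$ ($X = 0 + 18 = 18$)
$g = 18$
$25 X g - -23110 = 25 \cdot 18 \cdot 18 - -23110 = 450 \cdot 18 + 23110 = 8100 + 23110 = 31210$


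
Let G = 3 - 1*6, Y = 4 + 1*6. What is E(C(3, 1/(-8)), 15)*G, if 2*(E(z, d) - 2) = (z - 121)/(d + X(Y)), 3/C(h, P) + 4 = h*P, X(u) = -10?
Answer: 10677/350 ≈ 30.506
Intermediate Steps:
Y = 10 (Y = 4 + 6 = 10)
C(h, P) = 3/(-4 + P*h) (C(h, P) = 3/(-4 + h*P) = 3/(-4 + P*h))
G = -3 (G = 3 - 6 = -3)
E(z, d) = 2 + (-121 + z)/(2*(-10 + d)) (E(z, d) = 2 + ((z - 121)/(d - 10))/2 = 2 + ((-121 + z)/(-10 + d))/2 = 2 + (-121 + z)/(2*(-10 + d)))
E(C(3, 1/(-8)), 15)*G = ((-161 + 3/(-4 + 3/(-8)) + 4*15)/(2*(-10 + 15)))*(-3) = ((½)*(-161 + 3/(-4 - ⅛*3) + 60)/5)*(-3) = ((½)*(⅕)*(-161 + 3/(-4 - 3/8) + 60))*(-3) = ((½)*(⅕)*(-161 + 3/(-35/8) + 60))*(-3) = ((½)*(⅕)*(-161 + 3*(-8/35) + 60))*(-3) = ((½)*(⅕)*(-161 - 24/35 + 60))*(-3) = ((½)*(⅕)*(-3559/35))*(-3) = -3559/350*(-3) = 10677/350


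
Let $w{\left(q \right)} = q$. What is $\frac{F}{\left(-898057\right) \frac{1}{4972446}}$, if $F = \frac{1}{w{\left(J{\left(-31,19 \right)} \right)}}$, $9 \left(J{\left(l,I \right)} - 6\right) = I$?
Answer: $- \frac{44752014}{65558161} \approx -0.68263$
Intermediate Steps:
$J{\left(l,I \right)} = 6 + \frac{I}{9}$
$F = \frac{9}{73}$ ($F = \frac{1}{6 + \frac{1}{9} \cdot 19} = \frac{1}{6 + \frac{19}{9}} = \frac{1}{\frac{73}{9}} = \frac{9}{73} \approx 0.12329$)
$\frac{F}{\left(-898057\right) \frac{1}{4972446}} = \frac{9}{73 \left(- \frac{898057}{4972446}\right)} = \frac{9}{73} \left(- \frac{4972446}{898057}\right) = - \frac{44752014}{65558161}$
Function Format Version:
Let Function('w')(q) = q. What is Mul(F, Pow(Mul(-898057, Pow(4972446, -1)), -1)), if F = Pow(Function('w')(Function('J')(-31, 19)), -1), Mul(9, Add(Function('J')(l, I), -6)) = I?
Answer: Rational(-44752014, 65558161) ≈ -0.68263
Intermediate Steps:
Function('J')(l, I) = Add(6, Mul(Rational(1, 9), I))
F = Rational(9, 73) (F = Pow(Add(6, Mul(Rational(1, 9), 19)), -1) = Pow(Add(6, Rational(19, 9)), -1) = Pow(Rational(73, 9), -1) = Rational(9, 73) ≈ 0.12329)
Mul(F, Pow(Mul(-898057, Pow(4972446, -1)), -1)) = Mul(Rational(9, 73), Pow(Mul(-898057, Pow(4972446, -1)), -1)) = Mul(Rational(9, 73), Pow(Mul(-898057, Rational(1, 4972446)), -1)) = Mul(Rational(9, 73), Pow(Rational(-898057, 4972446), -1)) = Mul(Rational(9, 73), Rational(-4972446, 898057)) = Rational(-44752014, 65558161)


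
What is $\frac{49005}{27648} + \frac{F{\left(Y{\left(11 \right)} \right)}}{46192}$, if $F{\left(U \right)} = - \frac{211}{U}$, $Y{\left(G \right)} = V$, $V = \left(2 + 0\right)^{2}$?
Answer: $\frac{5236529}{2956288} \approx 1.7713$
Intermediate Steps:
$V = 4$ ($V = 2^{2} = 4$)
$Y{\left(G \right)} = 4$
$\frac{49005}{27648} + \frac{F{\left(Y{\left(11 \right)} \right)}}{46192} = \frac{49005}{27648} + \frac{\left(-211\right) \frac{1}{4}}{46192} = 49005 \cdot \frac{1}{27648} + \left(-211\right) \frac{1}{4} \cdot \frac{1}{46192} = \frac{1815}{1024} - \frac{211}{184768} = \frac{5236529}{2956288}$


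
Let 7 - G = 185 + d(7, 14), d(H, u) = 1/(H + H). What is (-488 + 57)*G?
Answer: 1074483/14 ≈ 76749.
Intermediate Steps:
d(H, u) = 1/(2*H)
G = -2493/14 (G = 7 - (185 + (1/2)/7) = 7 - (185 + (1/2)*(1/7)) = 7 - (185 + 1/14) = 7 - 1*2591/14 = 7 - 2591/14 = -2493/14 ≈ -178.07)
(-488 + 57)*G = (-488 + 57)*(-2493/14) = -431*(-2493/14) = 1074483/14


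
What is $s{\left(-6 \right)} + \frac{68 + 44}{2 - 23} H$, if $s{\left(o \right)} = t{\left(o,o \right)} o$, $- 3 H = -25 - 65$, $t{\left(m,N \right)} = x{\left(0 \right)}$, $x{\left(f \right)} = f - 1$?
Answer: $-154$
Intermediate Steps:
$x{\left(f \right)} = -1 + f$ ($x{\left(f \right)} = f - 1 = -1 + f$)
$t{\left(m,N \right)} = -1$ ($t{\left(m,N \right)} = -1 + 0 = -1$)
$H = 30$ ($H = - \frac{-25 - 65}{3} = \left(- \frac{1}{3}\right) \left(-90\right) = 30$)
$s{\left(o \right)} = - o$
$s{\left(-6 \right)} + \frac{68 + 44}{2 - 23} H = \left(-1\right) \left(-6\right) + \frac{68 + 44}{2 - 23} \cdot 30 = 6 + \frac{112}{-21} \cdot 30 = 6 + 112 \left(- \frac{1}{21}\right) 30 = 6 - 160 = -154$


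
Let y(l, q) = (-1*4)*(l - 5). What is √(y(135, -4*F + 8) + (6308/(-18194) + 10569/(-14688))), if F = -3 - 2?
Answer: I*√7178102913131590/3711576 ≈ 22.827*I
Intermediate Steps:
F = -5
y(l, q) = 20 - 4*l (y(l, q) = -4*(-5 + l) = 20 - 4*l)
√(y(135, -4*F + 8) + (6308/(-18194) + 10569/(-14688))) = √((20 - 4*135) + (6308/(-18194) + 10569/(-14688))) = √((20 - 540) + (6308*(-1/18194) + 10569*(-1/14688))) = √(-520 + (-3154/9097 - 3523/4896)) = √(-520 - 47490715/44538912) = √(-23207724955/44538912) = I*√7178102913131590/3711576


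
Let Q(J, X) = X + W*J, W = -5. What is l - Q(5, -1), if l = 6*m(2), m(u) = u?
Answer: 38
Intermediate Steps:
Q(J, X) = X - 5*J
l = 12 (l = 6*2 = 12)
l - Q(5, -1) = 12 - (-1 - 5*5) = 12 - (-1 - 25) = 12 - 1*(-26) = 12 + 26 = 38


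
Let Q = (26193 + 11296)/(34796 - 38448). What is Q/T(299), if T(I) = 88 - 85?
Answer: -37489/10956 ≈ -3.4218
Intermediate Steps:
T(I) = 3
Q = -37489/3652 (Q = 37489/(-3652) = 37489*(-1/3652) = -37489/3652 ≈ -10.265)
Q/T(299) = -37489/3652/3 = -37489/3652*1/3 = -37489/10956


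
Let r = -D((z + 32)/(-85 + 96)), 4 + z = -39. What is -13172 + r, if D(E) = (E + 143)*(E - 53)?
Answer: -5504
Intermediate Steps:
z = -43 (z = -4 - 39 = -43)
D(E) = (-53 + E)*(143 + E) (D(E) = (143 + E)*(-53 + E) = (-53 + E)*(143 + E))
r = 7668 (r = -(-7579 + ((-43 + 32)/(-85 + 96))**2 + 90*((-43 + 32)/(-85 + 96))) = -(-7579 + (-11/11)**2 + 90*(-11/11)) = -(-7579 + (-11*1/11)**2 + 90*(-11*1/11)) = -(-7579 + (-1)**2 + 90*(-1)) = -(-7579 + 1 - 90) = -1*(-7668) = 7668)
-13172 + r = -13172 + 7668 = -5504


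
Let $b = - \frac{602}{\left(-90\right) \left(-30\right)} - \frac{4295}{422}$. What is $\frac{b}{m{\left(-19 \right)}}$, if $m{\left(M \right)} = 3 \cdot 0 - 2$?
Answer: $\frac{740659}{142425} \approx 5.2003$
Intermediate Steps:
$m{\left(M \right)} = -2$ ($m{\left(M \right)} = 0 - 2 = -2$)
$b = - \frac{1481318}{142425}$ ($b = - \frac{602}{2700} - \frac{4295}{422} = \left(-602\right) \frac{1}{2700} - \frac{4295}{422} = - \frac{301}{1350} - \frac{4295}{422} = - \frac{1481318}{142425} \approx -10.401$)
$\frac{b}{m{\left(-19 \right)}} = - \frac{1481318}{142425 \left(-2\right)} = \left(- \frac{1481318}{142425}\right) \left(- \frac{1}{2}\right) = \frac{740659}{142425}$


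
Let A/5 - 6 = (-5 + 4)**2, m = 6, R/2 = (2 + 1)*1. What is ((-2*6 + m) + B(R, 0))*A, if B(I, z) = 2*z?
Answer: -210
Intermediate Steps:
R = 6 (R = 2*((2 + 1)*1) = 2*(3*1) = 2*3 = 6)
A = 35 (A = 30 + 5*(-5 + 4)**2 = 30 + 5*(-1)**2 = 30 + 5*1 = 30 + 5 = 35)
((-2*6 + m) + B(R, 0))*A = ((-2*6 + 6) + 2*0)*35 = ((-12 + 6) + 0)*35 = (-6 + 0)*35 = -6*35 = -210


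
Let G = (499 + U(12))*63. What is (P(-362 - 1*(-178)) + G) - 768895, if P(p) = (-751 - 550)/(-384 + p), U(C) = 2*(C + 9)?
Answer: -417371915/568 ≈ -7.3481e+5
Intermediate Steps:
U(C) = 18 + 2*C (U(C) = 2*(9 + C) = 18 + 2*C)
G = 34083 (G = (499 + (18 + 2*12))*63 = (499 + (18 + 24))*63 = (499 + 42)*63 = 541*63 = 34083)
P(p) = -1301/(-384 + p)
(P(-362 - 1*(-178)) + G) - 768895 = (-1301/(-384 + (-362 - 1*(-178))) + 34083) - 768895 = (-1301/(-384 + (-362 + 178)) + 34083) - 768895 = (-1301/(-384 - 184) + 34083) - 768895 = (-1301/(-568) + 34083) - 768895 = (-1301*(-1/568) + 34083) - 768895 = (1301/568 + 34083) - 768895 = 19360445/568 - 768895 = -417371915/568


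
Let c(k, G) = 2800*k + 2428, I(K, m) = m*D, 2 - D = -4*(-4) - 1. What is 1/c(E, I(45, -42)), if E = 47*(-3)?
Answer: -1/392372 ≈ -2.5486e-6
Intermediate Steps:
D = -13 (D = 2 - (-4*(-4) - 1) = 2 - (16 - 1) = 2 - 1*15 = 2 - 15 = -13)
E = -141
I(K, m) = -13*m (I(K, m) = m*(-13) = -13*m)
c(k, G) = 2428 + 2800*k
1/c(E, I(45, -42)) = 1/(2428 + 2800*(-141)) = 1/(2428 - 394800) = 1/(-392372) = -1/392372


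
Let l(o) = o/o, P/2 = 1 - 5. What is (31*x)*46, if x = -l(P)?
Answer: -1426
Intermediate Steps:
P = -8 (P = 2*(1 - 5) = 2*(-4) = -8)
l(o) = 1
x = -1 (x = -1*1 = -1)
(31*x)*46 = (31*(-1))*46 = -31*46 = -1426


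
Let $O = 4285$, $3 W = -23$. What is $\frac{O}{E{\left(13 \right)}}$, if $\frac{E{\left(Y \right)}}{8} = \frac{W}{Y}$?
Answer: $- \frac{167115}{184} \approx -908.23$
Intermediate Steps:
$W = - \frac{23}{3}$ ($W = \frac{1}{3} \left(-23\right) = - \frac{23}{3} \approx -7.6667$)
$E{\left(Y \right)} = - \frac{184}{3 Y}$ ($E{\left(Y \right)} = 8 \left(- \frac{23}{3 Y}\right) = - \frac{184}{3 Y}$)
$\frac{O}{E{\left(13 \right)}} = \frac{4285}{\left(- \frac{184}{3}\right) \frac{1}{13}} = \frac{4285}{- \frac{184}{39}} = 4285 \left(- \frac{39}{184}\right) = - \frac{167115}{184}$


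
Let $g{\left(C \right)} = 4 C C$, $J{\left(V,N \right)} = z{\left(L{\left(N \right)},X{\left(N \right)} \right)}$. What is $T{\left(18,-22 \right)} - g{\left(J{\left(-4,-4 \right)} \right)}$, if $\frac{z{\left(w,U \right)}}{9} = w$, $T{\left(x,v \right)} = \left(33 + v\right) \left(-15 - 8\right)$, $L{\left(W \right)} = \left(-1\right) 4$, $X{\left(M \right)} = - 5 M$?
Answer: $-5437$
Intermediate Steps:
$L{\left(W \right)} = -4$
$T{\left(x,v \right)} = -759 - 23 v$ ($T{\left(x,v \right)} = \left(33 + v\right) \left(-23\right) = -759 - 23 v$)
$z{\left(w,U \right)} = 9 w$
$J{\left(V,N \right)} = -36$ ($J{\left(V,N \right)} = 9 \left(-4\right) = -36$)
$g{\left(C \right)} = 4 C^{2}$
$T{\left(18,-22 \right)} - g{\left(J{\left(-4,-4 \right)} \right)} = \left(-759 - -506\right) - 4 \left(-36\right)^{2} = \left(-759 + 506\right) - 4 \cdot 1296 = -253 - 5184 = -5437$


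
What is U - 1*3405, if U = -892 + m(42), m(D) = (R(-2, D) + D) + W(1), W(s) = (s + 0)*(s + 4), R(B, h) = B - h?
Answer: -4294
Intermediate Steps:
W(s) = s*(4 + s)
m(D) = 3 (m(D) = ((-2 - D) + D) + 1*(4 + 1) = -2 + 1*5 = -2 + 5 = 3)
U = -889 (U = -892 + 3 = -889)
U - 1*3405 = -889 - 1*3405 = -889 - 3405 = -4294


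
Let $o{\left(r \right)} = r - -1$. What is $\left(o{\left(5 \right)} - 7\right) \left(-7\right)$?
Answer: $7$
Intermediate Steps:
$o{\left(r \right)} = 1 + r$ ($o{\left(r \right)} = r + 1 = 1 + r$)
$\left(o{\left(5 \right)} - 7\right) \left(-7\right) = \left(\left(1 + 5\right) - 7\right) \left(-7\right) = \left(6 - 7\right) \left(-7\right) = \left(-1\right) \left(-7\right) = 7$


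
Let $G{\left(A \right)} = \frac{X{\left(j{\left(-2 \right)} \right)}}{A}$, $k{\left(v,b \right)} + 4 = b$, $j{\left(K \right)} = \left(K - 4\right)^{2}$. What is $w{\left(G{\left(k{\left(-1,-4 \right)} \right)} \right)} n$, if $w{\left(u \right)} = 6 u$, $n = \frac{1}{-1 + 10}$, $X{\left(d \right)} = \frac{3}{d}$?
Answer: $- \frac{1}{144} \approx -0.0069444$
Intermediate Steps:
$j{\left(K \right)} = \left(-4 + K\right)^{2}$
$n = \frac{1}{9} \approx 0.11111$
$k{\left(v,b \right)} = -4 + b$
$G{\left(A \right)} = \frac{1}{12 A}$ ($G{\left(A \right)} = \frac{3 \frac{1}{\left(-4 - 2\right)^{2}}}{A} = \frac{3 \frac{1}{\left(-6\right)^{2}}}{A} = \frac{3 \cdot \frac{1}{36}}{A} = \frac{1}{12 A}$)
$w{\left(G{\left(k{\left(-1,-4 \right)} \right)} \right)} n = 6 \frac{1}{12 \left(-4 - 4\right)} \frac{1}{9} = 6 \frac{1}{12 \left(-8\right)} \frac{1}{9} = 6 \cdot \frac{1}{12} \left(- \frac{1}{8}\right) \frac{1}{9} = 6 \left(- \frac{1}{96}\right) \frac{1}{9} = \left(- \frac{1}{16}\right) \frac{1}{9} = - \frac{1}{144}$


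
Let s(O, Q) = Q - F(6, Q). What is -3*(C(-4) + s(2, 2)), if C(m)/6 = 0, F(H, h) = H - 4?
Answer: 0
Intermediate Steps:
F(H, h) = -4 + H
C(m) = 0 (C(m) = 6*0 = 0)
s(O, Q) = -2 + Q (s(O, Q) = Q - (-4 + 6) = Q - 1*2 = Q - 2 = -2 + Q)
-3*(C(-4) + s(2, 2)) = -3*(0 + (-2 + 2)) = -3*(0 + 0) = -3*0 = 0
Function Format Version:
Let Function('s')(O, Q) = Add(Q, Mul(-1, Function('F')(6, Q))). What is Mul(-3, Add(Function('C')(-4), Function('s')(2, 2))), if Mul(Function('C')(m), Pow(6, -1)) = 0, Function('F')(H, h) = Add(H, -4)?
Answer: 0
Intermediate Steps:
Function('F')(H, h) = Add(-4, H)
Function('C')(m) = 0 (Function('C')(m) = Mul(6, 0) = 0)
Function('s')(O, Q) = Add(-2, Q) (Function('s')(O, Q) = Add(Q, Mul(-1, Add(-4, 6))) = Add(Q, Mul(-1, 2)) = Add(Q, -2) = Add(-2, Q))
Mul(-3, Add(Function('C')(-4), Function('s')(2, 2))) = Mul(-3, Add(0, Add(-2, 2))) = Mul(-3, Add(0, 0)) = Mul(-3, 0) = 0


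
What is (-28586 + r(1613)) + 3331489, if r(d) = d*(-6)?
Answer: 3293225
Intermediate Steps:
r(d) = -6*d
(-28586 + r(1613)) + 3331489 = (-28586 - 6*1613) + 3331489 = (-28586 - 9678) + 3331489 = -38264 + 3331489 = 3293225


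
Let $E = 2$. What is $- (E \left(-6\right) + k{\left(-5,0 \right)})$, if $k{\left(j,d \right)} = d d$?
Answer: $12$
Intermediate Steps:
$k{\left(j,d \right)} = d^{2}$
$- (E \left(-6\right) + k{\left(-5,0 \right)}) = - (2 \left(-6\right) + 0^{2}) = - (-12 + 0) = \left(-1\right) \left(-12\right) = 12$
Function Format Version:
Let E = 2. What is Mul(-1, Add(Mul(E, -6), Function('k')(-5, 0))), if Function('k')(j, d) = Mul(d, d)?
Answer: 12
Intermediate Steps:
Function('k')(j, d) = Pow(d, 2)
Mul(-1, Add(Mul(E, -6), Function('k')(-5, 0))) = Mul(-1, Add(Mul(2, -6), Pow(0, 2))) = Mul(-1, Add(-12, 0)) = Mul(-1, -12) = 12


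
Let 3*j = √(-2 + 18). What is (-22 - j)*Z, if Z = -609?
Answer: 14210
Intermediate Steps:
j = 4/3 (j = √(-2 + 18)/3 = √16/3 = (⅓)*4 = 4/3 ≈ 1.3333)
(-22 - j)*Z = (-22 - 1*4/3)*(-609) = (-22 - 4/3)*(-609) = -70/3*(-609) = 14210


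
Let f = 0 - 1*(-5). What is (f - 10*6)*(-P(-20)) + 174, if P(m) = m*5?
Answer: -5326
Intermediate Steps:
P(m) = 5*m
f = 5 (f = 0 + 5 = 5)
(f - 10*6)*(-P(-20)) + 174 = (5 - 10*6)*(-5*(-20)) + 174 = (5 - 60)*(-1*(-100)) + 174 = -55*100 + 174 = -5500 + 174 = -5326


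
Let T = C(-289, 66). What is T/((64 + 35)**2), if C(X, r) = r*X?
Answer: -578/297 ≈ -1.9461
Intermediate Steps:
C(X, r) = X*r
T = -19074 (T = -289*66 = -19074)
T/((64 + 35)**2) = -19074/(64 + 35)**2 = -19074/(99**2) = -19074/9801 = -19074*1/9801 = -578/297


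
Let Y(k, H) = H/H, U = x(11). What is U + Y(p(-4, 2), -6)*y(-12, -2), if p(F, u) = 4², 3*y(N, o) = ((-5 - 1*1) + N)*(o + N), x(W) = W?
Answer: 95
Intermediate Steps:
U = 11
y(N, o) = (-6 + N)*(N + o)/3 (y(N, o) = (((-5 - 1*1) + N)*(o + N))/3 = (((-5 - 1) + N)*(N + o))/3 = ((-6 + N)*(N + o))/3 = (-6 + N)*(N + o)/3)
p(F, u) = 16
Y(k, H) = 1
U + Y(p(-4, 2), -6)*y(-12, -2) = 11 + 1*(-2*(-12) - 2*(-2) + (⅓)*(-12)² + (⅓)*(-12)*(-2)) = 11 + 1*(24 + 4 + (⅓)*144 + 8) = 11 + 1*(24 + 4 + 48 + 8) = 11 + 1*84 = 11 + 84 = 95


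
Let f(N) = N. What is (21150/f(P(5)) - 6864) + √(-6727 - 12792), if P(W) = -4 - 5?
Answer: -9214 + I*√19519 ≈ -9214.0 + 139.71*I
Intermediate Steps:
P(W) = -9
(21150/f(P(5)) - 6864) + √(-6727 - 12792) = (21150/(-9) - 6864) + √(-6727 - 12792) = (21150*(-⅑) - 6864) + √(-19519) = (-2350 - 6864) + I*√19519 = -9214 + I*√19519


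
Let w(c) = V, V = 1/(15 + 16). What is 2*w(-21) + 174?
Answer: 5396/31 ≈ 174.06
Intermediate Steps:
V = 1/31 ≈ 0.032258
w(c) = 1/31
2*w(-21) + 174 = 2*(1/31) + 174 = 2/31 + 174 = 5396/31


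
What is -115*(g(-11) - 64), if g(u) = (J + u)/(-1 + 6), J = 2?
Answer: 7567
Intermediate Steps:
g(u) = 2/5 + u/5 (g(u) = (2 + u)/(-1 + 6) = (2 + u)/5 = (2 + u)*(1/5) = 2/5 + u/5)
-115*(g(-11) - 64) = -115*((2/5 + (1/5)*(-11)) - 64) = -115*((2/5 - 11/5) - 64) = -115*(-9/5 - 64) = -115*(-329/5) = 7567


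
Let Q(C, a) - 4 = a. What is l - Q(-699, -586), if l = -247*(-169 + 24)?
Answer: 36397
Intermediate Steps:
l = 35815 (l = -247*(-145) = 35815)
Q(C, a) = 4 + a
l - Q(-699, -586) = 35815 - (4 - 586) = 35815 - 1*(-582) = 35815 + 582 = 36397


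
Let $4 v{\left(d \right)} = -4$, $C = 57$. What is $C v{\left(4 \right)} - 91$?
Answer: $-148$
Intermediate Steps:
$v{\left(d \right)} = -1$ ($v{\left(d \right)} = \frac{1}{4} \left(-4\right) = -1$)
$C v{\left(4 \right)} - 91 = 57 \left(-1\right) - 91 = -57 - 91 = -148$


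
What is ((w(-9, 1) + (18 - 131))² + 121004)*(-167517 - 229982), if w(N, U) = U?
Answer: -53085196452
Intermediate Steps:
((w(-9, 1) + (18 - 131))² + 121004)*(-167517 - 229982) = ((1 + (18 - 131))² + 121004)*(-167517 - 229982) = ((1 - 113)² + 121004)*(-397499) = ((-112)² + 121004)*(-397499) = (12544 + 121004)*(-397499) = 133548*(-397499) = -53085196452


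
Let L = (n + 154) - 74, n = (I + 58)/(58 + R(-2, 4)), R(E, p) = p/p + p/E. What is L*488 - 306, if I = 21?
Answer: 2246390/57 ≈ 39410.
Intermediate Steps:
R(E, p) = 1 + p/E
n = 79/57 (n = (21 + 58)/(58 + (-2 + 4)/(-2)) = 79/(58 - 1/2*2) = 79/(58 - 1) = 79/57 ≈ 1.3860)
L = 4639/57 (L = (79/57 + 154) - 74 = 8857/57 - 74 = 4639/57 ≈ 81.386)
L*488 - 306 = (4639/57)*488 - 306 = 2263832/57 - 306 = 2246390/57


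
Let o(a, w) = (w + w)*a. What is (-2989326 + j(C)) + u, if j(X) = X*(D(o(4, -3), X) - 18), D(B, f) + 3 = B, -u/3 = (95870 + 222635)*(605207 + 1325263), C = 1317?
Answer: -1844596090641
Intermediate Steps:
o(a, w) = 2*a*w (o(a, w) = (2*w)*a = 2*a*w)
u = -1844593042050 (u = -3*(95870 + 222635)*(605207 + 1325263) = -955515*1930470 = -3*614864347350 = -1844593042050)
D(B, f) = -3 + B
j(X) = -45*X (j(X) = X*((-3 + 2*4*(-3)) - 18) = X*((-3 - 24) - 18) = X*(-27 - 18) = X*(-45) = -45*X)
(-2989326 + j(C)) + u = (-2989326 - 45*1317) - 1844593042050 = (-2989326 - 59265) - 1844593042050 = -3048591 - 1844593042050 = -1844596090641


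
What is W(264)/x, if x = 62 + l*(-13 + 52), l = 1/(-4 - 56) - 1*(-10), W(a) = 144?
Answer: 320/1003 ≈ 0.31904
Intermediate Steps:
l = 599/60 (l = 1/(-60) + 10 = -1/60 + 10 = 599/60 ≈ 9.9833)
x = 9027/20 (x = 62 + 599*(-13 + 52)/60 = 62 + (599/60)*39 = 62 + 7787/20 = 9027/20 ≈ 451.35)
W(264)/x = 144/(9027/20) = 144*(20/9027) = 320/1003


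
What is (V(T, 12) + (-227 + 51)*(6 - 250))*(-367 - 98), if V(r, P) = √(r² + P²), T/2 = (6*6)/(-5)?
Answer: -19968960 - 1116*√61 ≈ -1.9978e+7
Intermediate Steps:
T = -72/5 (T = 2*((6*6)/(-5)) = 2*(36*(-⅕)) = 2*(-36/5) = -72/5 ≈ -14.400)
V(r, P) = √(P² + r²)
(V(T, 12) + (-227 + 51)*(6 - 250))*(-367 - 98) = (√(12² + (-72/5)²) + (-227 + 51)*(6 - 250))*(-367 - 98) = (√(144 + 5184/25) - 176*(-244))*(-465) = (√(8784/25) + 42944)*(-465) = (12*√61/5 + 42944)*(-465) = (42944 + 12*√61/5)*(-465) = -19968960 - 1116*√61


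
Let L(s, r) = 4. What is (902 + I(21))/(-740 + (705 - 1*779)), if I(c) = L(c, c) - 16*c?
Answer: -285/407 ≈ -0.70025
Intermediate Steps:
I(c) = 4 - 16*c
(902 + I(21))/(-740 + (705 - 1*779)) = (902 + (4 - 16*21))/(-740 + (705 - 1*779)) = (902 + (4 - 336))/(-740 + (705 - 779)) = (902 - 332)/(-740 - 74) = 570/(-814) = -1/814*570 = -285/407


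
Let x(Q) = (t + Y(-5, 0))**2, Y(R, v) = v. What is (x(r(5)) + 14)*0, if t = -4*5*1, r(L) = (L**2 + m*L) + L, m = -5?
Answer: 0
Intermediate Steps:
r(L) = L**2 - 4*L (r(L) = (L**2 - 5*L) + L = L**2 - 4*L)
t = -20 (t = -20*1 = -20)
x(Q) = 400 (x(Q) = (-20 + 0)**2 = (-20)**2 = 400)
(x(r(5)) + 14)*0 = (400 + 14)*0 = 414*0 = 0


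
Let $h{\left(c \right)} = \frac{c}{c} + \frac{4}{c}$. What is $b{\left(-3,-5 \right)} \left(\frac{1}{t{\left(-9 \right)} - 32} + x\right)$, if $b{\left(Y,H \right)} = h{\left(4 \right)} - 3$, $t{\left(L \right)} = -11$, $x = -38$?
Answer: $\frac{1635}{43} \approx 38.023$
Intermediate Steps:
$h{\left(c \right)} = 1 + \frac{4}{c}$
$b{\left(Y,H \right)} = -1$ ($b{\left(Y,H \right)} = \frac{4 + 4}{4} - 3 = \frac{1}{4} \cdot 8 - 3 = 2 - 3 = -1$)
$b{\left(-3,-5 \right)} \left(\frac{1}{t{\left(-9 \right)} - 32} + x\right) = - (\frac{1}{-11 - 32} - 38) = - (\frac{1}{-43} - 38) = - (- \frac{1}{43} - 38) = \left(-1\right) \left(- \frac{1635}{43}\right) = \frac{1635}{43}$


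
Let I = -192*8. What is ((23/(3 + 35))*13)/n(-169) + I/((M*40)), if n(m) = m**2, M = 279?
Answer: -5332409/38820990 ≈ -0.13736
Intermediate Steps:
I = -1536
((23/(3 + 35))*13)/n(-169) + I/((M*40)) = ((23/(3 + 35))*13)/((-169)**2) - 1536/(279*40) = ((23/38)*13)/28561 - 1536/11160 = ((23*(1/38))*13)*(1/28561) - 1536*1/11160 = ((23/38)*13)*(1/28561) - 64/465 = (299/38)*(1/28561) - 64/465 = 23/83486 - 64/465 = -5332409/38820990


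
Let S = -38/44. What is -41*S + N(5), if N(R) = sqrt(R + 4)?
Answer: 845/22 ≈ 38.409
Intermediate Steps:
S = -19/22 (S = -38*1/44 = -19/22 ≈ -0.86364)
N(R) = sqrt(4 + R)
-41*S + N(5) = -41*(-19/22) + sqrt(4 + 5) = 779/22 + sqrt(9) = 779/22 + 3 = 845/22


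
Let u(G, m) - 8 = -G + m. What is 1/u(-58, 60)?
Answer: 1/126 ≈ 0.0079365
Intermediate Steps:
u(G, m) = 8 + m - G (u(G, m) = 8 + (-G + m) = 8 + (m - G) = 8 + m - G)
1/u(-58, 60) = 1/(8 + 60 - 1*(-58)) = 1/(8 + 60 + 58) = 1/126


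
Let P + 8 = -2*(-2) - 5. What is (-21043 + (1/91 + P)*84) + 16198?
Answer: -72801/13 ≈ -5600.1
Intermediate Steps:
P = -9 (P = -8 + (-2*(-2) - 5) = -8 + (4 - 5) = -8 - 1 = -9)
(-21043 + (1/91 + P)*84) + 16198 = (-21043 + (1/91 - 9)*84) + 16198 = (-21043 - 818/91*84) + 16198 = (-21043 - 9816/13) + 16198 = -283375/13 + 16198 = -72801/13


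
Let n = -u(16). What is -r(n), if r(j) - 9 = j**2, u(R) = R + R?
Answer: -1033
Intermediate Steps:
u(R) = 2*R
n = -32 (n = -2*16 = -1*32 = -32)
r(j) = 9 + j**2
-r(n) = -(9 + (-32)**2) = -(9 + 1024) = -1*1033 = -1033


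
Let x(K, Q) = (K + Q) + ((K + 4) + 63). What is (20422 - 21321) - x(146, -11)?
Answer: -1247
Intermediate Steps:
x(K, Q) = 67 + Q + 2*K (x(K, Q) = (K + Q) + ((4 + K) + 63) = (K + Q) + (67 + K) = 67 + Q + 2*K)
(20422 - 21321) - x(146, -11) = (20422 - 21321) - (67 - 11 + 2*146) = -899 - (67 - 11 + 292) = -899 - 1*348 = -899 - 348 = -1247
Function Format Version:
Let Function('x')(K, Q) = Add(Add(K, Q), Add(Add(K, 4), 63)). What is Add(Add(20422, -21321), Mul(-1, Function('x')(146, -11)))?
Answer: -1247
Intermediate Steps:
Function('x')(K, Q) = Add(67, Q, Mul(2, K)) (Function('x')(K, Q) = Add(Add(K, Q), Add(Add(4, K), 63)) = Add(Add(K, Q), Add(67, K)) = Add(67, Q, Mul(2, K)))
Add(Add(20422, -21321), Mul(-1, Function('x')(146, -11))) = Add(Add(20422, -21321), Mul(-1, Add(67, -11, Mul(2, 146)))) = Add(-899, Mul(-1, Add(67, -11, 292))) = Add(-899, Mul(-1, 348)) = Add(-899, -348) = -1247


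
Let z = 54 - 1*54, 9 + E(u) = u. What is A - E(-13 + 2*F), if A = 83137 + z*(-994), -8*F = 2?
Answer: 166319/2 ≈ 83160.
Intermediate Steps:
F = -1/4 (F = -1/8*2 = -1/4 ≈ -0.25000)
E(u) = -9 + u
z = 0 (z = 54 - 54 = 0)
A = 83137 (A = 83137 + 0*(-994) = 83137 + 0 = 83137)
A - E(-13 + 2*F) = 83137 - (-9 + (-13 + 2*(-1/4))) = 83137 - (-9 + (-13 - 1/2)) = 83137 - (-9 - 27/2) = 83137 - 1*(-45/2) = 83137 + 45/2 = 166319/2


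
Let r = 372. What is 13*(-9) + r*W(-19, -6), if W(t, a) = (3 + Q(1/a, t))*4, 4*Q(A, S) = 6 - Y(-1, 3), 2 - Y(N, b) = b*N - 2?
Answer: 3975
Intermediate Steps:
Y(N, b) = 4 - N*b (Y(N, b) = 2 - (b*N - 2) = 2 - (N*b - 2) = 2 - (-2 + N*b) = 2 + (2 - N*b) = 4 - N*b)
Q(A, S) = -¼ (Q(A, S) = (6 - (4 - 1*(-1)*3))/4 = (6 - (4 + 3))/4 = (6 - 1*7)/4 = (6 - 7)/4 = (¼)*(-1) = -¼)
W(t, a) = 11 (W(t, a) = (3 - ¼)*4 = (11/4)*4 = 11)
13*(-9) + r*W(-19, -6) = 13*(-9) + 372*11 = -117 + 4092 = 3975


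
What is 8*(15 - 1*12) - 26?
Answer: -2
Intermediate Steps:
8*(15 - 1*12) - 26 = 8*(15 - 12) - 26 = 8*3 - 26 = 24 - 26 = -2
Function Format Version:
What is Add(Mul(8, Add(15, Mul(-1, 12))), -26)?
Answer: -2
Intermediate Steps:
Add(Mul(8, Add(15, Mul(-1, 12))), -26) = Add(Mul(8, Add(15, -12)), -26) = Add(Mul(8, 3), -26) = Add(24, -26) = -2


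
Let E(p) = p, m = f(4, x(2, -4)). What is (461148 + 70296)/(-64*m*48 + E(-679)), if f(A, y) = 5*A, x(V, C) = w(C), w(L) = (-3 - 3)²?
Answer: -531444/62119 ≈ -8.5553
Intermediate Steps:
w(L) = 36 (w(L) = (-6)² = 36)
x(V, C) = 36
m = 20 (m = 5*4 = 20)
(461148 + 70296)/(-64*m*48 + E(-679)) = (461148 + 70296)/(-64*20*48 - 679) = 531444/(-1280*48 - 679) = 531444/(-61440 - 679) = 531444/(-62119) = 531444*(-1/62119) = -531444/62119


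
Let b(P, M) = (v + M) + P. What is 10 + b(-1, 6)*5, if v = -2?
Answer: 25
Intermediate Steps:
b(P, M) = -2 + M + P (b(P, M) = (-2 + M) + P = -2 + M + P)
10 + b(-1, 6)*5 = 10 + (-2 + 6 - 1)*5 = 10 + 3*5 = 10 + 15 = 25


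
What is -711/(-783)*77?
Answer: 6083/87 ≈ 69.920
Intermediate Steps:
-711/(-783)*77 = -711*(-1/783)*77 = (79/87)*77 = 6083/87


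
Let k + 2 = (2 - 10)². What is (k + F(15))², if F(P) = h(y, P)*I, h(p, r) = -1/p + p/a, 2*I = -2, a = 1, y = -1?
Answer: 3844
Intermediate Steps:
k = 62 (k = -2 + (2 - 10)² = -2 + (-8)² = -2 + 64 = 62)
I = -1 (I = (½)*(-2) = -1)
h(p, r) = p - 1/p (h(p, r) = -1/p + p/1 = -1/p + p*1 = -1/p + p = p - 1/p)
F(P) = 0 (F(P) = (-1 - 1/(-1))*(-1) = (-1 - 1*(-1))*(-1) = (-1 + 1)*(-1) = 0*(-1) = 0)
(k + F(15))² = (62 + 0)² = 62² = 3844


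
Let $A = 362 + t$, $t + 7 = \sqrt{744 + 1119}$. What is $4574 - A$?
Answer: $4219 - 9 \sqrt{23} \approx 4175.8$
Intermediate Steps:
$t = -7 + 9 \sqrt{23}$ ($t = -7 + \sqrt{744 + 1119} = -7 + \sqrt{1863} = -7 + 9 \sqrt{23} \approx 36.162$)
$A = 355 + 9 \sqrt{23}$ ($A = 362 - \left(7 - 9 \sqrt{23}\right) = 355 + 9 \sqrt{23} \approx 398.16$)
$4574 - A = 4574 - \left(355 + 9 \sqrt{23}\right) = 4219 - 9 \sqrt{23}$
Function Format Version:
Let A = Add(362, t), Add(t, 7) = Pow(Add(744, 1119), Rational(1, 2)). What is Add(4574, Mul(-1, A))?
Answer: Add(4219, Mul(-9, Pow(23, Rational(1, 2)))) ≈ 4175.8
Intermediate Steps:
t = Add(-7, Mul(9, Pow(23, Rational(1, 2)))) (t = Add(-7, Pow(Add(744, 1119), Rational(1, 2))) = Add(-7, Pow(1863, Rational(1, 2))) = Add(-7, Mul(9, Pow(23, Rational(1, 2)))) ≈ 36.162)
A = Add(355, Mul(9, Pow(23, Rational(1, 2)))) (A = Add(362, Add(-7, Mul(9, Pow(23, Rational(1, 2))))) = Add(355, Mul(9, Pow(23, Rational(1, 2)))) ≈ 398.16)
Add(4574, Mul(-1, A)) = Add(4574, Mul(-1, Add(355, Mul(9, Pow(23, Rational(1, 2)))))) = Add(4574, Add(-355, Mul(-9, Pow(23, Rational(1, 2))))) = Add(4219, Mul(-9, Pow(23, Rational(1, 2))))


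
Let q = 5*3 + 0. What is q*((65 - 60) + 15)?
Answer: 300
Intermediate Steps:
q = 15 (q = 15 + 0 = 15)
q*((65 - 60) + 15) = 15*((65 - 60) + 15) = 15*(5 + 15) = 15*20 = 300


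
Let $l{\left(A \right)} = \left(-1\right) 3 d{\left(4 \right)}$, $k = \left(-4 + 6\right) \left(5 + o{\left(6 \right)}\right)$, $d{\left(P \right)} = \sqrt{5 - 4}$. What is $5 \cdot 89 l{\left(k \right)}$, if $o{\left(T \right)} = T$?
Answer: $-1335$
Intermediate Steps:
$d{\left(P \right)} = 1$ ($d{\left(P \right)} = \sqrt{1} = 1$)
$k = 22$ ($k = \left(-4 + 6\right) \left(5 + 6\right) = 2 \cdot 11 = 22$)
$l{\left(A \right)} = -3$ ($l{\left(A \right)} = \left(-1\right) 3 \cdot 1 = \left(-3\right) 1 = -3$)
$5 \cdot 89 l{\left(k \right)} = 5 \cdot 89 \left(-3\right) = 445 \left(-3\right) = -1335$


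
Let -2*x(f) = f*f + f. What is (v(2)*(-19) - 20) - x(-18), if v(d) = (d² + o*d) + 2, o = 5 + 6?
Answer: -399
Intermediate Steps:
o = 11
x(f) = -f/2 - f²/2 (x(f) = -(f*f + f)/2 = -(f² + f)/2 = -(f + f²)/2 = -f/2 - f²/2)
v(d) = 2 + d² + 11*d (v(d) = (d² + 11*d) + 2 = 2 + d² + 11*d)
(v(2)*(-19) - 20) - x(-18) = ((2 + 2² + 11*2)*(-19) - 20) - (-1)*(-18)*(1 - 18)/2 = ((2 + 4 + 22)*(-19) - 20) - (-1)*(-18)*(-17)/2 = (28*(-19) - 20) - 1*(-153) = (-532 - 20) + 153 = -552 + 153 = -399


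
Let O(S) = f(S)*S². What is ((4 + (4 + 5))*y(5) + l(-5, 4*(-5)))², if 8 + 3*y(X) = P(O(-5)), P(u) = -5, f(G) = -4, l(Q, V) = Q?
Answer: 33856/9 ≈ 3761.8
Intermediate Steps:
O(S) = -4*S²
y(X) = -13/3 (y(X) = -8/3 + (⅓)*(-5) = -8/3 - 5/3 = -13/3)
((4 + (4 + 5))*y(5) + l(-5, 4*(-5)))² = ((4 + (4 + 5))*(-13/3) - 5)² = ((4 + 9)*(-13/3) - 5)² = (13*(-13/3) - 5)² = (-169/3 - 5)² = (-184/3)² = 33856/9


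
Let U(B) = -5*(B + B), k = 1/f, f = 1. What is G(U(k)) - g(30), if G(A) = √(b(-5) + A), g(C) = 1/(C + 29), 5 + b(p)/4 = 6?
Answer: -1/59 + I*√6 ≈ -0.016949 + 2.4495*I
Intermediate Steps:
k = 1 (k = 1/1 = 1)
b(p) = 4 (b(p) = -20 + 4*6 = -20 + 24 = 4)
U(B) = -10*B
g(C) = 1/(29 + C)
G(A) = √(4 + A)
G(U(k)) - g(30) = √(4 - 10*1) - 1/(29 + 30) = √(4 - 10) - 1/59 = √(-6) - 1*1/59 = I*√6 - 1/59 = -1/59 + I*√6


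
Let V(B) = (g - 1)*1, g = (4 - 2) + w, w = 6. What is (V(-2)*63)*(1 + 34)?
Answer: 15435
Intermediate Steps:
g = 8 (g = (4 - 2) + 6 = 2 + 6 = 8)
V(B) = 7 (V(B) = (8 - 1)*1 = 7*1 = 7)
(V(-2)*63)*(1 + 34) = (7*63)*(1 + 34) = 441*35 = 15435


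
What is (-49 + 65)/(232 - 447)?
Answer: -16/215 ≈ -0.074419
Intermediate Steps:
(-49 + 65)/(232 - 447) = 16/(-215) = 16*(-1/215) = -16/215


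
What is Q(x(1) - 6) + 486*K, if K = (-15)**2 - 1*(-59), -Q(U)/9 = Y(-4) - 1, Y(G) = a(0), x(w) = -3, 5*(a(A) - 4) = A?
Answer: 137997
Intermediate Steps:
a(A) = 4 + A/5
Y(G) = 4 (Y(G) = 4 + (1/5)*0 = 4 + 0 = 4)
Q(U) = -27 (Q(U) = -9*(4 - 1) = -9*3 = -27)
K = 284 (K = 225 + 59 = 284)
Q(x(1) - 6) + 486*K = -27 + 486*284 = -27 + 138024 = 137997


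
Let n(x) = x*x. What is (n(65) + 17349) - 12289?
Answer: 9285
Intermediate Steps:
n(x) = x**2
(n(65) + 17349) - 12289 = (65**2 + 17349) - 12289 = (4225 + 17349) - 12289 = 21574 - 12289 = 9285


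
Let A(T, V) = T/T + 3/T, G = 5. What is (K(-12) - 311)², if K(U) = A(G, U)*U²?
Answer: 162409/25 ≈ 6496.4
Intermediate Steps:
A(T, V) = 1 + 3/T
K(U) = 8*U²/5 (K(U) = ((3 + 5)/5)*U² = ((⅕)*8)*U² = 8*U²/5)
(K(-12) - 311)² = ((8/5)*(-12)² - 311)² = ((8/5)*144 - 311)² = (1152/5 - 311)² = (-403/5)² = 162409/25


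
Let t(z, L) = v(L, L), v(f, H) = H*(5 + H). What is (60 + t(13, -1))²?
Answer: 3136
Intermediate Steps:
t(z, L) = L*(5 + L)
(60 + t(13, -1))² = (60 - (5 - 1))² = (60 - 1*4)² = (60 - 4)² = 56² = 3136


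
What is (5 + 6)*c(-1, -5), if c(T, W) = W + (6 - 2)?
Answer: -11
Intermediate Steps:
c(T, W) = 4 + W (c(T, W) = W + 4 = 4 + W)
(5 + 6)*c(-1, -5) = (5 + 6)*(4 - 5) = 11*(-1) = -11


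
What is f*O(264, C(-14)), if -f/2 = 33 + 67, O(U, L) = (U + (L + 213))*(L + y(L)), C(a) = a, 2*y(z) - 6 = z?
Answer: 1666800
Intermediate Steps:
y(z) = 3 + z/2
O(U, L) = (3 + 3*L/2)*(213 + L + U) (O(U, L) = (U + (L + 213))*(L + (3 + L/2)) = (U + (213 + L))*(3 + 3*L/2) = (213 + L + U)*(3 + 3*L/2) = (3 + 3*L/2)*(213 + L + U))
f = -200 (f = -2*(33 + 67) = -2*100 = -200)
f*O(264, C(-14)) = -200*(639 + 3*264 + (3/2)*(-14)² + (645/2)*(-14) + (3/2)*(-14)*264) = -200*(639 + 792 + (3/2)*196 - 4515 - 5544) = -200*(639 + 792 + 294 - 4515 - 5544) = -200*(-8334) = 1666800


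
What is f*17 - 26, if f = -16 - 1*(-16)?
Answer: -26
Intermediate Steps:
f = 0 (f = -16 + 16 = 0)
f*17 - 26 = 0*17 - 26 = 0 - 26 = -26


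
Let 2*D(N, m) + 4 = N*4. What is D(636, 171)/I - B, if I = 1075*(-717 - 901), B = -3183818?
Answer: 553777383703/173935 ≈ 3.1838e+6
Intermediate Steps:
D(N, m) = -2 + 2*N (D(N, m) = -2 + (N*4)/2 = -2 + (4*N)/2 = -2 + 2*N)
I = -1739350 (I = 1075*(-1618) = -1739350)
D(636, 171)/I - B = (-2 + 2*636)/(-1739350) - 1*(-3183818) = (-2 + 1272)*(-1/1739350) + 3183818 = 1270*(-1/1739350) + 3183818 = -127/173935 + 3183818 = 553777383703/173935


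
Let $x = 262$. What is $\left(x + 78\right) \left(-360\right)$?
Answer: $-122400$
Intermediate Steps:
$\left(x + 78\right) \left(-360\right) = \left(262 + 78\right) \left(-360\right) = 340 \left(-360\right) = -122400$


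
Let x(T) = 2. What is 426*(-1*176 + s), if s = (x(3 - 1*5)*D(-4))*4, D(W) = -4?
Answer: -88608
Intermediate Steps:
s = -32 (s = (2*(-4))*4 = -8*4 = -32)
426*(-1*176 + s) = 426*(-1*176 - 32) = 426*(-176 - 32) = 426*(-208) = -88608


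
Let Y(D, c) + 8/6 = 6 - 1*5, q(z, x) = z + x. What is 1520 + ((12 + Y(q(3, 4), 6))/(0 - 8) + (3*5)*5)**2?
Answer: 3990745/576 ≈ 6928.4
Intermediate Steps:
q(z, x) = x + z
Y(D, c) = -1/3 (Y(D, c) = -4/3 + (6 - 1*5) = -4/3 + (6 - 5) = -4/3 + 1 = -1/3)
1520 + ((12 + Y(q(3, 4), 6))/(0 - 8) + (3*5)*5)**2 = 1520 + ((12 - 1/3)/(0 - 8) + (3*5)*5)**2 = 1520 + ((35/3)/(-8) + 15*5)**2 = 1520 + ((35/3)*(-1/8) + 75)**2 = 1520 + (-35/24 + 75)**2 = 1520 + (1765/24)**2 = 1520 + 3115225/576 = 3990745/576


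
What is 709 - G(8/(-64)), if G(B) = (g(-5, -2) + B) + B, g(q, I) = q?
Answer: 2857/4 ≈ 714.25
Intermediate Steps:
G(B) = -5 + 2*B (G(B) = (-5 + B) + B = -5 + 2*B)
709 - G(8/(-64)) = 709 - (-5 + 2*(8/(-64))) = 709 - (-5 + 2*(8*(-1/64))) = 709 - (-5 + 2*(-1/8)) = 709 - (-5 - 1/4) = 709 - 1*(-21/4) = 709 + 21/4 = 2857/4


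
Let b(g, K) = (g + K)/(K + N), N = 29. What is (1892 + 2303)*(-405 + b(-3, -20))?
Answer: -15387260/9 ≈ -1.7097e+6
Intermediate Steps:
b(g, K) = (K + g)/(29 + K) (b(g, K) = (g + K)/(K + 29) = (K + g)/(29 + K))
(1892 + 2303)*(-405 + b(-3, -20)) = (1892 + 2303)*(-405 + (-20 - 3)/(29 - 20)) = 4195*(-405 - 23/9) = 4195*(-3668/9) = -15387260/9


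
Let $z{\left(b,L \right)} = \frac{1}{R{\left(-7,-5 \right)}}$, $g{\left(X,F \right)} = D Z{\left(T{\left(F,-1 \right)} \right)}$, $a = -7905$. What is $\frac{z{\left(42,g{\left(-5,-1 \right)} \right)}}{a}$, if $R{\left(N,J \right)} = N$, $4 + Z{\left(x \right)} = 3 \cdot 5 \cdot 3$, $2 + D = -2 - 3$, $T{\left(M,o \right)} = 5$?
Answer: $\frac{1}{55335} \approx 1.8072 \cdot 10^{-5}$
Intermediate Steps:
$D = -7$ ($D = -2 - 5 = -7$)
$Z{\left(x \right)} = 41$ ($Z{\left(x \right)} = -4 + 3 \cdot 5 \cdot 3 = -4 + 15 \cdot 3 = -4 + 45 = 41$)
$g{\left(X,F \right)} = -287$ ($g{\left(X,F \right)} = \left(-7\right) 41 = -287$)
$z{\left(b,L \right)} = - \frac{1}{7}$ ($z{\left(b,L \right)} = \frac{1}{-7} = - \frac{1}{7}$)
$\frac{z{\left(42,g{\left(-5,-1 \right)} \right)}}{a} = - \frac{1}{7 \left(-7905\right)} = \left(- \frac{1}{7}\right) \left(- \frac{1}{7905}\right) = \frac{1}{55335}$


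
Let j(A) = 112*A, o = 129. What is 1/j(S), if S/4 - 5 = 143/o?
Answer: 129/353024 ≈ 0.00036541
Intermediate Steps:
S = 3152/129 (S = 20 + 4*(143/129) = 20 + 572/129 = 3152/129 ≈ 24.434)
1/j(S) = 1/(112*(3152/129)) = 1/(353024/129) = 129/353024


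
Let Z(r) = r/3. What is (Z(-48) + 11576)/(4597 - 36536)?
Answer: -11560/31939 ≈ -0.36194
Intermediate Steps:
Z(r) = r/3 (Z(r) = r*(1/3) = r/3)
(Z(-48) + 11576)/(4597 - 36536) = ((1/3)*(-48) + 11576)/(4597 - 36536) = (-16 + 11576)/(-31939) = 11560*(-1/31939) = -11560/31939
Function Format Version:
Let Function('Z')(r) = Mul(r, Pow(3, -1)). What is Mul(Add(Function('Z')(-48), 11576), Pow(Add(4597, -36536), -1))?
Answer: Rational(-11560, 31939) ≈ -0.36194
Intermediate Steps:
Function('Z')(r) = Mul(Rational(1, 3), r) (Function('Z')(r) = Mul(r, Rational(1, 3)) = Mul(Rational(1, 3), r))
Mul(Add(Function('Z')(-48), 11576), Pow(Add(4597, -36536), -1)) = Mul(Add(Mul(Rational(1, 3), -48), 11576), Pow(Add(4597, -36536), -1)) = Mul(Add(-16, 11576), Pow(-31939, -1)) = Mul(11560, Rational(-1, 31939)) = Rational(-11560, 31939)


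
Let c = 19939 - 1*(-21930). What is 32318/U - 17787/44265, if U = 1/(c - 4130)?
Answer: 17995921018581/14755 ≈ 1.2196e+9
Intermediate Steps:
c = 41869 (c = 19939 + 21930 = 41869)
U = 1/37739 (U = 1/(41869 - 4130) = 1/37739 ≈ 2.6498e-5)
32318/U - 17787/44265 = 32318/(1/37739) - 17787/44265 = 32318*37739 - 17787*1/44265 = 1219649002 - 5929/14755 = 17995921018581/14755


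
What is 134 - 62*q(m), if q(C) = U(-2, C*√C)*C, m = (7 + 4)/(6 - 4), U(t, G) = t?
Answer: 816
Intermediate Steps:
m = 11/2 ≈ 5.5000
q(C) = -2*C
134 - 62*q(m) = 134 - (-124)*11/2 = 134 - 62*(-11) = 134 + 682 = 816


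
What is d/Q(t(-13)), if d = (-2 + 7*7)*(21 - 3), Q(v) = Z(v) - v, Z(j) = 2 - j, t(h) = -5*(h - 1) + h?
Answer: -423/56 ≈ -7.5536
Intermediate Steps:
t(h) = 5 - 4*h (t(h) = -5*(-1 + h) + h = (5 - 5*h) + h = 5 - 4*h)
Q(v) = 2 - 2*v (Q(v) = (2 - v) - v = 2 - 2*v)
d = 846 (d = (-2 + 49)*18 = 47*18 = 846)
d/Q(t(-13)) = 846/(2 - 2*(5 - 4*(-13))) = 846/(2 - 2*(5 + 52)) = 846/(2 - 2*57) = 846/(2 - 114) = 846/(-112) = 846*(-1/112) = -423/56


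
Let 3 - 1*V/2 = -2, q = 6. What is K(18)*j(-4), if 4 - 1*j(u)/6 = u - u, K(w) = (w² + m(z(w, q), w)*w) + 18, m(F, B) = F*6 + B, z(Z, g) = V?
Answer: 41904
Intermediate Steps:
V = 10 (V = 6 - 2*(-2) = 6 + 4 = 10)
z(Z, g) = 10
m(F, B) = B + 6*F (m(F, B) = 6*F + B = B + 6*F)
K(w) = 18 + w² + w*(60 + w) (K(w) = (w² + (w + 6*10)*w) + 18 = (w² + (w + 60)*w) + 18 = (w² + (60 + w)*w) + 18 = (w² + w*(60 + w)) + 18 = 18 + w² + w*(60 + w))
j(u) = 24 (j(u) = 24 - 6*(u - u) = 24 - 6*0 = 24 + 0 = 24)
K(18)*j(-4) = (18 + 18² + 18*(60 + 18))*24 = (18 + 324 + 18*78)*24 = (18 + 324 + 1404)*24 = 1746*24 = 41904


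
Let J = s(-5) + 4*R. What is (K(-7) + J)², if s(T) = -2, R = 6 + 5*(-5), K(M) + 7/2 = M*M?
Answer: 4225/4 ≈ 1056.3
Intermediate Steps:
K(M) = -7/2 + M² (K(M) = -7/2 + M*M = -7/2 + M²)
R = -19 (R = 6 - 25 = -19)
J = -78 (J = -2 + 4*(-19) = -2 - 76 = -78)
(K(-7) + J)² = ((-7/2 + (-7)²) - 78)² = ((-7/2 + 49) - 78)² = (91/2 - 78)² = (-65/2)² = 4225/4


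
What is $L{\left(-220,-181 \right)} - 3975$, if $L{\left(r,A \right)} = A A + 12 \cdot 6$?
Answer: $28858$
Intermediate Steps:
$L{\left(r,A \right)} = 72 + A^{2}$ ($L{\left(r,A \right)} = A^{2} + 72 = 72 + A^{2}$)
$L{\left(-220,-181 \right)} - 3975 = \left(72 + \left(-181\right)^{2}\right) - 3975 = \left(72 + 32761\right) - 3975 = 32833 - 3975 = 28858$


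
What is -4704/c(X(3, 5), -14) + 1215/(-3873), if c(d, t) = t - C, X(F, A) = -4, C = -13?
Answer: 6072459/1291 ≈ 4703.7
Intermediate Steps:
c(d, t) = 13 + t (c(d, t) = t - 1*(-13) = t + 13 = 13 + t)
-4704/c(X(3, 5), -14) + 1215/(-3873) = -4704/(13 - 14) + 1215/(-3873) = -4704/(-1) + 1215*(-1/3873) = -4704*(-1) - 405/1291 = 4704 - 405/1291 = 6072459/1291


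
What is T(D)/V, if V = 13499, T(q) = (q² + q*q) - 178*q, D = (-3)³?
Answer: 6264/13499 ≈ 0.46403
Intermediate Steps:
D = -27
T(q) = -178*q + 2*q² (T(q) = (q² + q²) - 178*q = 2*q² - 178*q = -178*q + 2*q²)
T(D)/V = (2*(-27)*(-89 - 27))/13499 = (2*(-27)*(-116))*(1/13499) = 6264*(1/13499) = 6264/13499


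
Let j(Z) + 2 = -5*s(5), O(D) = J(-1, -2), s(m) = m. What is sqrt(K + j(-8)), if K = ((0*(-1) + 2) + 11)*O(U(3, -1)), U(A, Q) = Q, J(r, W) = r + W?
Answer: I*sqrt(66) ≈ 8.124*I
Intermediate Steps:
J(r, W) = W + r
O(D) = -3 (O(D) = -2 - 1 = -3)
j(Z) = -27 (j(Z) = -2 - 5*5 = -2 - 25 = -27)
K = -39 (K = ((0*(-1) + 2) + 11)*(-3) = ((0 + 2) + 11)*(-3) = (2 + 11)*(-3) = 13*(-3) = -39)
sqrt(K + j(-8)) = sqrt(-39 - 27) = sqrt(-66) = I*sqrt(66)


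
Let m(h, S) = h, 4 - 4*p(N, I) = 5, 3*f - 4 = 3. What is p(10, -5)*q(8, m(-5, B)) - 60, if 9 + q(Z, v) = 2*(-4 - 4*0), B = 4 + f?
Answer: -223/4 ≈ -55.750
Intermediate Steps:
f = 7/3 (f = 4/3 + (⅓)*3 = 4/3 + 1 = 7/3 ≈ 2.3333)
B = 19/3 (B = 4 + 7/3 = 19/3 ≈ 6.3333)
p(N, I) = -¼ (p(N, I) = 1 - ¼*5 = 1 - 5/4 = -¼)
q(Z, v) = -17 (q(Z, v) = -9 + 2*(-4 - 4*0) = -9 + 2*(-4 + 0) = -9 + 2*(-4) = -9 - 8 = -17)
p(10, -5)*q(8, m(-5, B)) - 60 = -¼*(-17) - 60 = 17/4 - 60 = -223/4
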